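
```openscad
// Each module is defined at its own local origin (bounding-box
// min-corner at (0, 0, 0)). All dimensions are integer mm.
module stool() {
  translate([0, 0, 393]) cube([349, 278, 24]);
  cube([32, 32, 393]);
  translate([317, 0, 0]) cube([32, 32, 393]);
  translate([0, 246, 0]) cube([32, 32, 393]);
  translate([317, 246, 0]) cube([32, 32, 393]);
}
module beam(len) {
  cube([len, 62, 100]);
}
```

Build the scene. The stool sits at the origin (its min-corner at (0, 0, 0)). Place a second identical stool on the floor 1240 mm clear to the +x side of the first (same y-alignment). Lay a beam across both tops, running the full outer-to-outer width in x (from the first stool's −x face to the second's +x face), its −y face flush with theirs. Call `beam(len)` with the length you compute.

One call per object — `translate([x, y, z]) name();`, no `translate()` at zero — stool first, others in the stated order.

stool();
translate([1589, 0, 0]) stool();
translate([0, 0, 417]) beam(1938);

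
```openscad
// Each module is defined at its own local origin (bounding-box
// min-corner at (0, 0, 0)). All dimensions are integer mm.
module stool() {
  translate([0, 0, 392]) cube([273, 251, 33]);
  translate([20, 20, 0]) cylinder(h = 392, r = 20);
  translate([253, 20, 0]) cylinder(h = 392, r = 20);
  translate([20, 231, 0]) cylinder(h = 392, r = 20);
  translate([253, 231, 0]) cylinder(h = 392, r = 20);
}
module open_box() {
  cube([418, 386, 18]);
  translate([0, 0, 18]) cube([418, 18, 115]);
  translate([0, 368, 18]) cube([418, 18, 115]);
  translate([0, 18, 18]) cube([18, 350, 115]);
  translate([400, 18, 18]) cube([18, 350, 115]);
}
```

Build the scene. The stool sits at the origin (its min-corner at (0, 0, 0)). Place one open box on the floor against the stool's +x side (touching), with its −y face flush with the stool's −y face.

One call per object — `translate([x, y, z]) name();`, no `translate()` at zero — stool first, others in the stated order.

stool();
translate([273, 0, 0]) open_box();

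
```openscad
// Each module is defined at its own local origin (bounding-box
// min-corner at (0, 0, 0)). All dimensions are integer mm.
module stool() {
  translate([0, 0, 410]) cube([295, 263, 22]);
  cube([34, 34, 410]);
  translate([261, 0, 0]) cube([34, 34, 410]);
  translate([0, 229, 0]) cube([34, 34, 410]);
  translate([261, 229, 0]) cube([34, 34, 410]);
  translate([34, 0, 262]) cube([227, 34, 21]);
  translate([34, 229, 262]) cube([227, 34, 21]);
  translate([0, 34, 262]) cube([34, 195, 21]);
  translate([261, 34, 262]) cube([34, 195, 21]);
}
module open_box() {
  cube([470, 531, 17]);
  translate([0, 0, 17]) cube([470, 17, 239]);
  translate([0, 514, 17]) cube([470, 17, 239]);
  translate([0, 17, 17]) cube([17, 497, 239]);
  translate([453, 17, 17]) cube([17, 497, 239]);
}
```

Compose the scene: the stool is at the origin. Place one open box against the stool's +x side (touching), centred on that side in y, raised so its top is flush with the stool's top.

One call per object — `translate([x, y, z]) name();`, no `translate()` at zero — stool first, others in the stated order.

stool();
translate([295, -134, 176]) open_box();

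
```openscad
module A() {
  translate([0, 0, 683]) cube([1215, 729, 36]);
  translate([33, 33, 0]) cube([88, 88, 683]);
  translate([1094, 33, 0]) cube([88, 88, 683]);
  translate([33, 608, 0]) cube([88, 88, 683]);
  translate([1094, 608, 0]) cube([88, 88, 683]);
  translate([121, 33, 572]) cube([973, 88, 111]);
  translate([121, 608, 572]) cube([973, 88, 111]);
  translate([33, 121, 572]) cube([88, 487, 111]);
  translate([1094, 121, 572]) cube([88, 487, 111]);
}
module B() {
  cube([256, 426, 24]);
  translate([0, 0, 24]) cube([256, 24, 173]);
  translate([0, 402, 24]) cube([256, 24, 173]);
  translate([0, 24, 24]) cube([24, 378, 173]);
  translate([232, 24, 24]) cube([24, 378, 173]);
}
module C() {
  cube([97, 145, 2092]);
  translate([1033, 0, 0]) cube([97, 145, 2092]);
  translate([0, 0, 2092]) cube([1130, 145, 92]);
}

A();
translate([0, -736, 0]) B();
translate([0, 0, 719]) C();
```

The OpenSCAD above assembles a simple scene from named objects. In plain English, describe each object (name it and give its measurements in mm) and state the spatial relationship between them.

A is a table with a 1215×729 mm rectangular top, 36 mm thick, top surface at z = 719 mm, supported by four 88×88 mm square legs, each inset 33 mm from the nearest pair of top edges, running from the floor. Four apron rails, 88 mm thick and 111 mm tall, run between adjacent legs with their top edges flush with the underside of the top and their outer faces flush with the legs' outer faces.

B is an open-topped rectangular box: outside dimensions 256×426×197 mm, with a uniform wall and base thickness of 24 mm. The base is a full 256×426 slab on the floor; four walls sit on top of the base. The front and back walls (the −y and +y sides) span the full width; the two side walls fit between them.

C is a door frame. The clear opening is 936 mm wide and 2092 mm high. Two 97 mm wide jambs, 145 mm deep, stand either side of the opening from the floor to the top of the opening. A 92 mm thick head sits across the top of both jambs, spanning the full outside width of the frame.

The open box is on the floor beside the table on its −y side. The door frame is on top of the table.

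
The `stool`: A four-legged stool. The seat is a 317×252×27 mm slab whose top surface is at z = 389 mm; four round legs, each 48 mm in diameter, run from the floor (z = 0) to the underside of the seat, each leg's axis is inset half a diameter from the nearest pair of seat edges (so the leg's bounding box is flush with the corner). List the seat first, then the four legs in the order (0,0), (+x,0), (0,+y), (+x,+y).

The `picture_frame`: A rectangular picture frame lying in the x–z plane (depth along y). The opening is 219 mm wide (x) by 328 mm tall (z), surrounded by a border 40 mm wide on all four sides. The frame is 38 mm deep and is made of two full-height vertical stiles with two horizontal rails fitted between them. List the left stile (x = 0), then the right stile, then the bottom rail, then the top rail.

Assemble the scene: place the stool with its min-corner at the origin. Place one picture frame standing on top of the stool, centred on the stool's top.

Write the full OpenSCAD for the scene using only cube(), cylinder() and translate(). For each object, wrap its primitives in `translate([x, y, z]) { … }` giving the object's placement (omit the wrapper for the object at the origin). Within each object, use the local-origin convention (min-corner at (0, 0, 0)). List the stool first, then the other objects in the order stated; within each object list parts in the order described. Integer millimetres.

translate([0, 0, 362]) cube([317, 252, 27]);
translate([24, 24, 0]) cylinder(h = 362, r = 24);
translate([293, 24, 0]) cylinder(h = 362, r = 24);
translate([24, 228, 0]) cylinder(h = 362, r = 24);
translate([293, 228, 0]) cylinder(h = 362, r = 24);
translate([9, 107, 389]) {
  cube([40, 38, 408]);
  translate([259, 0, 0]) cube([40, 38, 408]);
  translate([40, 0, 0]) cube([219, 38, 40]);
  translate([40, 0, 368]) cube([219, 38, 40]);
}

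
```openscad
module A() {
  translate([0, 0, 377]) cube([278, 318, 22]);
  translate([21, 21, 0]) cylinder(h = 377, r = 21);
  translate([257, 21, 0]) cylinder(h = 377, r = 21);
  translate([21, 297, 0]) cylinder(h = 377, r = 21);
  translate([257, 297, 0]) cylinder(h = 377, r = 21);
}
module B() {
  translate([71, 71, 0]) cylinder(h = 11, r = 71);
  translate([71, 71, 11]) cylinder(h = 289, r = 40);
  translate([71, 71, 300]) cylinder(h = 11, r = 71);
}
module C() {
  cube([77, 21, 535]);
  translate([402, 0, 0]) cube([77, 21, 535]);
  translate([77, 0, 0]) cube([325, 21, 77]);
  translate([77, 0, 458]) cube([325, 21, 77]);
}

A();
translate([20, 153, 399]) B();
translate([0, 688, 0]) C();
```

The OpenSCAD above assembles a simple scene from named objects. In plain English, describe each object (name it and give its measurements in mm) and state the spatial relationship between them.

A is a four-legged stool. The seat is 278×318 mm, 22 mm thick, top at z = 399 mm. It stands on four round legs, each 42 mm in diameter, from z = 0 to the seat underside, each leg's axis is inset half a diameter from the nearest pair of seat edges (so the leg's bounding box is flush with the corner).

B is a spool: two coaxial disc flanges of radius 71 mm and thickness 11 mm, joined by a core cylinder of radius 40 mm and height 289 mm. The lower flange rests on z = 0 and the three cylinders share a vertical axis.

C is a picture frame with a 325×381 mm rectangular opening (x by z) and a uniform 77 mm border on every side. Frame depth is 21 mm along y. It is built from two vertical stiles running the full outside height and two horizontal rails spanning the gap between the stiles.

The spool is on top of the stool. The picture frame is on the floor beside the stool on its +y side.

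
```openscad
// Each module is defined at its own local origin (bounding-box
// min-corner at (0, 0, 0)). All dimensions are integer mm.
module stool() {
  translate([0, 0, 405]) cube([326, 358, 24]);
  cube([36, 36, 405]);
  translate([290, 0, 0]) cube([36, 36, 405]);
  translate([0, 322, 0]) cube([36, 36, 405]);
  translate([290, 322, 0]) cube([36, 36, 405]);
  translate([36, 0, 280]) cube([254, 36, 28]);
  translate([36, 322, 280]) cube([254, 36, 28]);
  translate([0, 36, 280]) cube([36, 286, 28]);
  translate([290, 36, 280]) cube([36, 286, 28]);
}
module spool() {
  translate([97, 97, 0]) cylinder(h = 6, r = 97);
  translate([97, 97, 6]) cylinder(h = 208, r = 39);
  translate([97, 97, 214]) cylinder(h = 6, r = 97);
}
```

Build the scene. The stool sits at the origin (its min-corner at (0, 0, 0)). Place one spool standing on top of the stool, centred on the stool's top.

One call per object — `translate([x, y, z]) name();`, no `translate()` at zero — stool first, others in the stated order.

stool();
translate([66, 82, 429]) spool();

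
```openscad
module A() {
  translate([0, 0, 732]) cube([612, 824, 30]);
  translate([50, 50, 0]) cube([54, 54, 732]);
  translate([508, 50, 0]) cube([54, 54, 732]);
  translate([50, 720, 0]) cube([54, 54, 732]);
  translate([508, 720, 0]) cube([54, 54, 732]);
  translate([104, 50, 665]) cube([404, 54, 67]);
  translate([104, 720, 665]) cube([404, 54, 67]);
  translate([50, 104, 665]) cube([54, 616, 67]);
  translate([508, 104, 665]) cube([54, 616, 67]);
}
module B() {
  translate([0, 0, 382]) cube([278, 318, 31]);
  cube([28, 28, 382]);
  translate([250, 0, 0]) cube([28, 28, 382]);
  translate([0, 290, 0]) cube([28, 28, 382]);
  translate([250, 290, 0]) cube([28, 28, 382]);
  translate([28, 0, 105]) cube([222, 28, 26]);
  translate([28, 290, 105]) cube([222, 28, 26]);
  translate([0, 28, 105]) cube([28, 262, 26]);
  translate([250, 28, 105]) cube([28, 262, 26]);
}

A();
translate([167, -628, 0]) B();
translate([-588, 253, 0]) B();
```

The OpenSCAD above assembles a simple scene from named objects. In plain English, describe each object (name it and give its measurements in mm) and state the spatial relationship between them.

A is a table: top 612 mm (x) × 824 mm (y), 30 mm thick, upper face at z = 762 mm, on four 54×54 mm square legs, each inset 50 mm from the nearest pair of top edges, running from z = 0 to the bottom of the top. Four apron rails, 54 mm thick and 67 mm tall, run between adjacent legs with their top edges flush with the underside of the top and their outer faces flush with the legs' outer faces.

B is a four-legged stool. The seat is 278×318 mm, 31 mm thick, top at z = 413 mm. It stands on four square legs, each 28×28 mm in cross-section, from z = 0 to the seat underside, each flush with a corner of the seat. Four stretchers, 28 mm wide and 26 mm tall, connect adjacent legs with their undersides at z = 105 mm, each running between the inner faces of the legs it joins and aligned with the legs' outer faces on the other axis.

Two stools sit around the table at the −y, −x sides.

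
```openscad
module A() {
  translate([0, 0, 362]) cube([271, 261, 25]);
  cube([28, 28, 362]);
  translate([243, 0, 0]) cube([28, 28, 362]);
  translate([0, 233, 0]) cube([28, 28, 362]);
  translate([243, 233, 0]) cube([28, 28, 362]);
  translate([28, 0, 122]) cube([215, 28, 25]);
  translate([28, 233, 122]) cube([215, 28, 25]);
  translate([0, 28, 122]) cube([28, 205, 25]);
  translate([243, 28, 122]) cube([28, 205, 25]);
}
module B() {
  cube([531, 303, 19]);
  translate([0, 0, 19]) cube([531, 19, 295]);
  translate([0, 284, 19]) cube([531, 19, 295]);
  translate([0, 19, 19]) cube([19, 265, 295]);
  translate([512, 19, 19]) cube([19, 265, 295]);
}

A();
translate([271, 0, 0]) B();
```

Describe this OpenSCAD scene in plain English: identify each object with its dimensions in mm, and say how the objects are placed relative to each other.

A is a simple wooden stool: a rectangular seat 271 mm (x) by 261 mm (y), 25 mm thick, top face at z = 387 mm, on four square legs, each 28×28 mm in cross-section. The legs rest on z = 0, each flush with a corner of the seat. Four stretchers, 28 mm wide and 25 mm tall, connect adjacent legs with their undersides at z = 122 mm, each running between the inner faces of the legs it joins and aligned with the legs' outer faces on the other axis.

B is an open-topped rectangular box: outside dimensions 531×303×314 mm, with a uniform wall and base thickness of 19 mm. The base is a full 531×303 slab on the floor; four walls sit on top of the base. The front and back walls (the −y and +y sides) span the full width; the two side walls fit between them.

The open box is against the stool's +x side, with their −y faces flush.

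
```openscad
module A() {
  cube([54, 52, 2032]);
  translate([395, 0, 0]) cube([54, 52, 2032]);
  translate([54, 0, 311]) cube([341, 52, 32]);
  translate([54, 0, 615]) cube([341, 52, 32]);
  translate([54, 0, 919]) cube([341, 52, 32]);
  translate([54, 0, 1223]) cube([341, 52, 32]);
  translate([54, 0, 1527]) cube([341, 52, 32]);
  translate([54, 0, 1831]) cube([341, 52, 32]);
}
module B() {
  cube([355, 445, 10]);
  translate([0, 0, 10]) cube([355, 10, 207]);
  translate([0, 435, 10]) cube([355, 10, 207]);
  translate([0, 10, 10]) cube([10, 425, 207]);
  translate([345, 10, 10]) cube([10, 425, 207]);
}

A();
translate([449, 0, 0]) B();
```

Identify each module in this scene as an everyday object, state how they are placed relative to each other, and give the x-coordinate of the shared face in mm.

The ladder's +x face and the open box's −x face are both at x = 449 mm.

A is a ladder. B is an open box. The open box is against the ladder's +x side, with their −y faces flush. The x-coordinate of the shared face is 449 mm.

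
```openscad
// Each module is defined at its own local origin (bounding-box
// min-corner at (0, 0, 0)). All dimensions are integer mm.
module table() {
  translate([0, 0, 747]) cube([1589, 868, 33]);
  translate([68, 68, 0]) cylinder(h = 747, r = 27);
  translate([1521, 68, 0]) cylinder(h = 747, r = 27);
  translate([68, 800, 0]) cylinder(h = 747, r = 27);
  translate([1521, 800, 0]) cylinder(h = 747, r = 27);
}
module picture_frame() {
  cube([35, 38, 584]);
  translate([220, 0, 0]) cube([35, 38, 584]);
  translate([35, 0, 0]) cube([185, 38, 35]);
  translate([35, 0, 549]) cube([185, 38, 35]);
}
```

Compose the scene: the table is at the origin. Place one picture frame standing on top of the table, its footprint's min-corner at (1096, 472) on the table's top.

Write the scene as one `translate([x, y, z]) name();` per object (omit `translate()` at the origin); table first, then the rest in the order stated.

table();
translate([1096, 472, 780]) picture_frame();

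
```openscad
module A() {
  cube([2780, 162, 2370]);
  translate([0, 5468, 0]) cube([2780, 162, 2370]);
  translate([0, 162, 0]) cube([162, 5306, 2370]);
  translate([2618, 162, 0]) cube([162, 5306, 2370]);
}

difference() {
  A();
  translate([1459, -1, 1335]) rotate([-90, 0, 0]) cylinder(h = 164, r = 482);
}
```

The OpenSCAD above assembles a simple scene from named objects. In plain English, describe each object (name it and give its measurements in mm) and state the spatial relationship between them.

A is a box-shaped house frame (walls only): outside footprint 2780×5630 mm, wall height 2370 mm, wall thickness 162 mm. The two y-facing walls run the full x-width; the two x-facing walls fit between the inner faces of the y-facing walls.

The house frame has a circular hole of radius 482 mm through its front wall, centred at (x = 1459, z = 1335).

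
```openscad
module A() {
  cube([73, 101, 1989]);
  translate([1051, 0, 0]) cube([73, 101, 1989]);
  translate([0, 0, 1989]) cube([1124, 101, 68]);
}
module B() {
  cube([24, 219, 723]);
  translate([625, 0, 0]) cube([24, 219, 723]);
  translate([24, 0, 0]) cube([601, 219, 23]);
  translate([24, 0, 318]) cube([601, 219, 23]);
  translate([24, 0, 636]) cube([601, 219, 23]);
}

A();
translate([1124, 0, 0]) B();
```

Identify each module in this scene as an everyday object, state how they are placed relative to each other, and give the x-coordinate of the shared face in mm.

The door frame's +x face and the bookshelf's −x face are both at x = 1124 mm.

A is a door frame. B is a bookshelf. The bookshelf is against the door frame's +x side, with their −y faces flush. The x-coordinate of the shared face is 1124 mm.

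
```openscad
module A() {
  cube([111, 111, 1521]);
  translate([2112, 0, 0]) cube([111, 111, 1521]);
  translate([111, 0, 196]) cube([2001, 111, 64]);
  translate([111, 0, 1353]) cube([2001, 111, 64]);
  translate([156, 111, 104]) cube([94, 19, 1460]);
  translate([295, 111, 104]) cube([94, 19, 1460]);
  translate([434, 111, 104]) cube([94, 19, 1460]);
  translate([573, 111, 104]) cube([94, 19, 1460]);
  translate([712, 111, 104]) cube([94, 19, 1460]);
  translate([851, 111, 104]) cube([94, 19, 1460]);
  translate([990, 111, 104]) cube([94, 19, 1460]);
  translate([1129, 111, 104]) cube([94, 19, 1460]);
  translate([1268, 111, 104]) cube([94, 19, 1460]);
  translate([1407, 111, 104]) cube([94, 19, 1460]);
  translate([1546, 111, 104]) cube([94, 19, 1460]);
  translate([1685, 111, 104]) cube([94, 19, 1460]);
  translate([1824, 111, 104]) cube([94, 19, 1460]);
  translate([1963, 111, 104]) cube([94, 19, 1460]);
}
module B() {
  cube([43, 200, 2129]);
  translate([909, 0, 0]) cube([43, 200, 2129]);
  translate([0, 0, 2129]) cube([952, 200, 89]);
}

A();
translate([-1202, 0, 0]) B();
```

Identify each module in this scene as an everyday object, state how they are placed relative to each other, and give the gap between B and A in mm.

The door frame's nearest face is 250 mm from the fence section's −x face.

A is a fence section. B is a door frame. The door frame is on the floor beside the fence section on its −x side. The gap between the door frame and the fence section is 250 mm.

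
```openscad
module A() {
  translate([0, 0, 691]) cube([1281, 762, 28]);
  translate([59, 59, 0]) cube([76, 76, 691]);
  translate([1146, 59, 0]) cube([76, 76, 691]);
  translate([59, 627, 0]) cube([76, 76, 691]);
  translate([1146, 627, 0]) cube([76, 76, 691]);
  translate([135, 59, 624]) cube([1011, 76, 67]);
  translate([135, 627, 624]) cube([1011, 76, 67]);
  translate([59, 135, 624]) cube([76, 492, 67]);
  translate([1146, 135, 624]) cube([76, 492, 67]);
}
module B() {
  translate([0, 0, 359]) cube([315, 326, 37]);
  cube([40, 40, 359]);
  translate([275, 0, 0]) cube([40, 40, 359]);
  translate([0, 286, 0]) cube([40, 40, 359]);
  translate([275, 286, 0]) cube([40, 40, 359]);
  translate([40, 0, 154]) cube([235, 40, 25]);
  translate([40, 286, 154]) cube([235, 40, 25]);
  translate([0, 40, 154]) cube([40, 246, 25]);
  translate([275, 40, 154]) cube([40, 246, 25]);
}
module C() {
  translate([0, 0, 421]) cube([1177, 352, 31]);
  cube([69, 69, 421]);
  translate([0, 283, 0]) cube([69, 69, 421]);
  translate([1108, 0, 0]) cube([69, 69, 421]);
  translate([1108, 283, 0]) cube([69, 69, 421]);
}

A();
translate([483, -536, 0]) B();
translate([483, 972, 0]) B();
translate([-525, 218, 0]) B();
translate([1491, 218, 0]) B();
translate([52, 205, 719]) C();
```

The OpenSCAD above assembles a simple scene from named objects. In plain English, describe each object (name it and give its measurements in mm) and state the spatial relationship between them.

A is a table: top 1281 mm (x) × 762 mm (y), 28 mm thick, upper face at z = 719 mm, on four 76×76 mm square legs, each inset 59 mm from the nearest pair of top edges, running from z = 0 to the bottom of the top. Four apron rails, 76 mm thick and 67 mm tall, run between adjacent legs with their top edges flush with the underside of the top and their outer faces flush with the legs' outer faces.

B is a four-legged stool. The seat is a 315×326×37 mm slab whose top surface is at z = 396 mm; four square legs, each 40×40 mm in cross-section, run from the floor (z = 0) to the underside of the seat, each flush with a corner of the seat. Four stretchers, 40 mm wide and 25 mm tall, connect adjacent legs with their undersides at z = 154 mm, each running between the inner faces of the legs it joins and aligned with the legs' outer faces on the other axis.

C is a long wooden bench with a 1177 mm (x) × 352 mm (y) seat, 31 mm thick, its top surface 452 mm above the floor. Four 69 mm square legs at the seat corners, flush with the edges, run from z = 0 to the seat underside.

Four stools sit around the table at the −y, +y, −x, +x sides. The bench is on top of the table, centred.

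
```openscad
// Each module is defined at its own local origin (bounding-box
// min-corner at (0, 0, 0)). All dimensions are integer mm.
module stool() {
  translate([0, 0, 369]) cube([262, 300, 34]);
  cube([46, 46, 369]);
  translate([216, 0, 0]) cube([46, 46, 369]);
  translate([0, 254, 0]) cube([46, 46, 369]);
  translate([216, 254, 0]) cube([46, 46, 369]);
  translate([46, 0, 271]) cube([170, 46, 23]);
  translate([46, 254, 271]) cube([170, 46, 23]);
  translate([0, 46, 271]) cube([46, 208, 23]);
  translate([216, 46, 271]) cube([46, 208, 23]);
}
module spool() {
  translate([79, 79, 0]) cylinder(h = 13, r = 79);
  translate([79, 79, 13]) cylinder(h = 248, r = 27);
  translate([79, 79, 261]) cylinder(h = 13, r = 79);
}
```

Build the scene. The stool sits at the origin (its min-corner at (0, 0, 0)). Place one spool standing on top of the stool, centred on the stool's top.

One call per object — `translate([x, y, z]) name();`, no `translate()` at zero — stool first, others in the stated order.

stool();
translate([52, 71, 403]) spool();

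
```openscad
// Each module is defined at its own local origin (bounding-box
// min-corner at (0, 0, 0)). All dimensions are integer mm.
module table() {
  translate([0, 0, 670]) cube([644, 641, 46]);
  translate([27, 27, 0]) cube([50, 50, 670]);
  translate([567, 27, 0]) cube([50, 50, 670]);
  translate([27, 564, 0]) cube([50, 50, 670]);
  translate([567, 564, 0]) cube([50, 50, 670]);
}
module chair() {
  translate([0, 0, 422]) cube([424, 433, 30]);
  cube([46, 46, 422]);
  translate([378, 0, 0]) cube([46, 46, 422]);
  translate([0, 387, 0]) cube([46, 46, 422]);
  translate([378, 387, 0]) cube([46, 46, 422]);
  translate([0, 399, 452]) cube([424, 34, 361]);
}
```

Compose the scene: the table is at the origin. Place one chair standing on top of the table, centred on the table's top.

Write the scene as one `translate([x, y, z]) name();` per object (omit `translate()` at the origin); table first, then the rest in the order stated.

table();
translate([110, 104, 716]) chair();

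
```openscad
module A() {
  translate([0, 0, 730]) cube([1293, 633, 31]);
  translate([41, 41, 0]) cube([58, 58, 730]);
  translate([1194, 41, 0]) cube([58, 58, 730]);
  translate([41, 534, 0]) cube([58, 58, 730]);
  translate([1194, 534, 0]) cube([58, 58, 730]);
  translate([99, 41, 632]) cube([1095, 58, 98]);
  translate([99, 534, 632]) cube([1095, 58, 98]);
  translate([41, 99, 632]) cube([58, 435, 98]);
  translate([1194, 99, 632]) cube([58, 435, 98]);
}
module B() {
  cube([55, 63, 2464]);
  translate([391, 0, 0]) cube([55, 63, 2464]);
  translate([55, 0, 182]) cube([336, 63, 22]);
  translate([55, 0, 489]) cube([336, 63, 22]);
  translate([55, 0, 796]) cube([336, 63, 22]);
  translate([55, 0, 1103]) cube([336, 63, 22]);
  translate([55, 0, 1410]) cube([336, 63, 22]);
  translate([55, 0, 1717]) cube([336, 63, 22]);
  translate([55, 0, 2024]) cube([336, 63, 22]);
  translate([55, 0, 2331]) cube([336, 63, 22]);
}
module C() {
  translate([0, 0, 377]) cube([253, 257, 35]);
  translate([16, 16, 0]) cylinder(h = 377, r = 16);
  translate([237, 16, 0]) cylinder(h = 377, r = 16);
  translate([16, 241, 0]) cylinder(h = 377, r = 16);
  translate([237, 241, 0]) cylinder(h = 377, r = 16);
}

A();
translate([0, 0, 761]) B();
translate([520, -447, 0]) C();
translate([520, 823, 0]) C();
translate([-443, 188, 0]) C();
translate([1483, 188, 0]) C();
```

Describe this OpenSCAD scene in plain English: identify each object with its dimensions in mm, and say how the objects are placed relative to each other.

A is a table with a 1293×633 mm rectangular top, 31 mm thick, top surface at z = 761 mm, supported by four 58×58 mm square legs, each inset 41 mm from the nearest pair of top edges, running from the floor. Four apron rails, 58 mm thick and 98 mm tall, run between adjacent legs with their top edges flush with the underside of the top and their outer faces flush with the legs' outer faces.

B is a wooden ladder with two side rails of 55×63 mm section and 2464 mm height, set 446 mm apart overall. Between them run 8 rectangular rungs (63 mm deep, 22 mm thick), front faces flush with the rails' −y face. The bottom of the first rung is 182 mm above the floor and each subsequent rung is 307 mm higher than the one below.

C is a simple wooden stool: a rectangular seat 253 mm (x) by 257 mm (y), 35 mm thick, top face at z = 412 mm, on four round legs, each 32 mm in diameter. The legs rest on z = 0, each leg's axis is inset half a diameter from the nearest pair of seat edges (so the leg's bounding box is flush with the corner).

The ladder is on top of the table. Four stools sit around the table at the −y, +y, −x, +x sides.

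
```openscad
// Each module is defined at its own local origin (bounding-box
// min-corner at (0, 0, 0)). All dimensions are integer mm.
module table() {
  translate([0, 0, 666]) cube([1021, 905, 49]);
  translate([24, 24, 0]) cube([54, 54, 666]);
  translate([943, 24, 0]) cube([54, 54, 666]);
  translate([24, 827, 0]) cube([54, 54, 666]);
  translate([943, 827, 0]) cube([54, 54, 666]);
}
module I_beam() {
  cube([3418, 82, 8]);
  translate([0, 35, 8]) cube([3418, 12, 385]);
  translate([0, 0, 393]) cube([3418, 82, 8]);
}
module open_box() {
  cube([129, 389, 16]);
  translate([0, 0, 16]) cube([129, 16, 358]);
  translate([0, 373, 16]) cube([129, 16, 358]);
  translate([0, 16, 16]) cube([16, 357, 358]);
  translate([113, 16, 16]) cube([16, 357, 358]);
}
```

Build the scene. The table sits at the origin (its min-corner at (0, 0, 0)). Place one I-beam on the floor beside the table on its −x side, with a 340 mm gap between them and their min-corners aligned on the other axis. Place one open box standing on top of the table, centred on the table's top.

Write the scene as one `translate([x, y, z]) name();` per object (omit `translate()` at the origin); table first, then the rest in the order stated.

table();
translate([-3758, 0, 0]) I_beam();
translate([446, 258, 715]) open_box();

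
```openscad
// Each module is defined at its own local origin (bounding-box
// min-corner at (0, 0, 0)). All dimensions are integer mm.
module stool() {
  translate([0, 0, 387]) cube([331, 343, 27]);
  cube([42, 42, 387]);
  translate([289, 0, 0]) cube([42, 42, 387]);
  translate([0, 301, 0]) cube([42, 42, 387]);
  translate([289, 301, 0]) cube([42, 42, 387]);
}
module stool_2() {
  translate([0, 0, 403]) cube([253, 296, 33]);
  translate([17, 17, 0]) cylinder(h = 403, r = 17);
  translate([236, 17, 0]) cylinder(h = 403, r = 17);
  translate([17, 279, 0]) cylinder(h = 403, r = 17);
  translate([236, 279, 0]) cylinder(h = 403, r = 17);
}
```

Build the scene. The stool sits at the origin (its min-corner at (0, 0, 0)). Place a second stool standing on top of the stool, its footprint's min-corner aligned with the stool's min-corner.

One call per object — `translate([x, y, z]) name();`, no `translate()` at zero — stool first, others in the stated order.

stool();
translate([0, 0, 414]) stool_2();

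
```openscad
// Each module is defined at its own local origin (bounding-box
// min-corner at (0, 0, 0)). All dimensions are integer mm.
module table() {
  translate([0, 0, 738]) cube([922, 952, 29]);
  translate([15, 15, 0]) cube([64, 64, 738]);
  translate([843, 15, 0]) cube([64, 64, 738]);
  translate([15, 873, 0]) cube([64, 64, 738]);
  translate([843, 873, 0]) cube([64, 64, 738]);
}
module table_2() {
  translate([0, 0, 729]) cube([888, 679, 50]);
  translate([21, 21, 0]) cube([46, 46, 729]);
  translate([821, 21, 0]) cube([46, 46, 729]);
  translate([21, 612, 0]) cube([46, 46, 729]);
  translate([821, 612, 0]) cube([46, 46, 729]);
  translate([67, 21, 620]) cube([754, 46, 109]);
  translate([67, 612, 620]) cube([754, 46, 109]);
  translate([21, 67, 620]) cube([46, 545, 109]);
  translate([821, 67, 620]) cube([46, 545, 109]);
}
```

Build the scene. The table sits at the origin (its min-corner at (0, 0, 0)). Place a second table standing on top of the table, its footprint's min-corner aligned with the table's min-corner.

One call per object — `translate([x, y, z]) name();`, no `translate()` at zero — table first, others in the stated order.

table();
translate([0, 0, 767]) table_2();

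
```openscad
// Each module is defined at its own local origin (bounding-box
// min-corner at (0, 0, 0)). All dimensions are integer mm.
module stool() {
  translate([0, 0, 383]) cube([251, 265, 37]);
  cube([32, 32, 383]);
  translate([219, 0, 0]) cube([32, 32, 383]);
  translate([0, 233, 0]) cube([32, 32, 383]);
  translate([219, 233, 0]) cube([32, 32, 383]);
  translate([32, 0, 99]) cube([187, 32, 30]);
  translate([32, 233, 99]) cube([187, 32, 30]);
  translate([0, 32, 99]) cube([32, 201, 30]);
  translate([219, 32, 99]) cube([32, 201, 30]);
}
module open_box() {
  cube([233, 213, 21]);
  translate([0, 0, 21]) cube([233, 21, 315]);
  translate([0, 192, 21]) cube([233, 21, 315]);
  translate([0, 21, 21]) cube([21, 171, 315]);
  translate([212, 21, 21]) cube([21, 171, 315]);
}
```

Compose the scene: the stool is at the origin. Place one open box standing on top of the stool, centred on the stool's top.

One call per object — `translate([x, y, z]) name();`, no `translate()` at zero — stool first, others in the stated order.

stool();
translate([9, 26, 420]) open_box();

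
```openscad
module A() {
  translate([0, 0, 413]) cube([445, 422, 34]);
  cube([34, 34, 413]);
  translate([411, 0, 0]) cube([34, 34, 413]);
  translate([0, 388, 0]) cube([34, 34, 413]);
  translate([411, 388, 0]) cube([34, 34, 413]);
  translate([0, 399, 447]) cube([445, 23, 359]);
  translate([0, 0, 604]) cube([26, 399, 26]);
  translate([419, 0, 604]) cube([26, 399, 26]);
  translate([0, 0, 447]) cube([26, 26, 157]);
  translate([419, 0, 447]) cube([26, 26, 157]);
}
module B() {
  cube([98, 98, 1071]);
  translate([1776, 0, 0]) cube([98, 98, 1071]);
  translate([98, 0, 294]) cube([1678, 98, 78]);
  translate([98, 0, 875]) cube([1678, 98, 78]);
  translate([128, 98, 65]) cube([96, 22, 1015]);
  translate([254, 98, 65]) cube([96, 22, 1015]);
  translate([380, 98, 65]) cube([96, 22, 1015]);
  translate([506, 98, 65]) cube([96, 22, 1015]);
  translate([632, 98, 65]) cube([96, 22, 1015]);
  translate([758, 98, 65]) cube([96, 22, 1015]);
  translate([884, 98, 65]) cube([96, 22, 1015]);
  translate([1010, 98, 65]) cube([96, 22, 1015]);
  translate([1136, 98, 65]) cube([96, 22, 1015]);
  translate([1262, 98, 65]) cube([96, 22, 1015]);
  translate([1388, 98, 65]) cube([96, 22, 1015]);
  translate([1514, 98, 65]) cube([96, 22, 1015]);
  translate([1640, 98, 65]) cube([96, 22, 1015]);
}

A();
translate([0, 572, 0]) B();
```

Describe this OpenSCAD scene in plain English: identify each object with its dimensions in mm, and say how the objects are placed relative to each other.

A is a chair: 445×422 mm seat, 34 mm thick, top at z = 447 mm, on four 34 mm square corner legs flush with the seat edges. A 23 mm thick backrest slab spans the full seat width, extending 359 mm above the seat top, its back face flush with the seat's +y edge. Two armrests of 26×26 mm section run along each side from the seat's front edge to the front of the backrest, top faces 183 mm above the seat top and outer faces flush with the seat's x-edges; a 26×26 mm post under the front of each armrest stands on the seat at the front corner.

B is a fence section. Two 98×98 mm posts, 1071 mm tall, stand on the floor with a clear span of 1678 mm between their inner faces. Two horizontal rails of 98×78 mm section span the gap between the posts with their undersides at z = 294 mm and z = 875 mm, flush with the posts' −y face. 13 pickets, each 96 mm wide, 22 mm thick and 1015 mm tall, are fixed to the +y face of the rails with their bottoms at z = 65 mm, evenly spaced across the span with equal gaps (rounded down to the nearest mm) at the −x end and between each pair — any rounding remainder accumulates at the +x end.

The fence section is on the floor beside the chair on its +y side.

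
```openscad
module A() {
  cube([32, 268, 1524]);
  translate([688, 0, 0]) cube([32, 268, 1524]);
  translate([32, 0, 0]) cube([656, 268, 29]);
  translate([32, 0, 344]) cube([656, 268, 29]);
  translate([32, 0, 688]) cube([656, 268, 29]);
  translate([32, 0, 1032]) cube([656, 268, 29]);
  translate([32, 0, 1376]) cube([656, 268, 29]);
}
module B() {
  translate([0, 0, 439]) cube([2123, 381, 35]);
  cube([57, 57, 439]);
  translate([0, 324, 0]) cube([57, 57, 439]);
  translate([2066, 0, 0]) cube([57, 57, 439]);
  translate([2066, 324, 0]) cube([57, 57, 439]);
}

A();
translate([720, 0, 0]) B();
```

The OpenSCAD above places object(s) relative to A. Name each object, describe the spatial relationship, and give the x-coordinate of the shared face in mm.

A is a bookshelf. B is a bench. The bench is against the bookshelf's +x side, with their −y faces flush. The x-coordinate of the shared face is 720 mm.

The bookshelf's +x face and the bench's −x face are both at x = 720 mm.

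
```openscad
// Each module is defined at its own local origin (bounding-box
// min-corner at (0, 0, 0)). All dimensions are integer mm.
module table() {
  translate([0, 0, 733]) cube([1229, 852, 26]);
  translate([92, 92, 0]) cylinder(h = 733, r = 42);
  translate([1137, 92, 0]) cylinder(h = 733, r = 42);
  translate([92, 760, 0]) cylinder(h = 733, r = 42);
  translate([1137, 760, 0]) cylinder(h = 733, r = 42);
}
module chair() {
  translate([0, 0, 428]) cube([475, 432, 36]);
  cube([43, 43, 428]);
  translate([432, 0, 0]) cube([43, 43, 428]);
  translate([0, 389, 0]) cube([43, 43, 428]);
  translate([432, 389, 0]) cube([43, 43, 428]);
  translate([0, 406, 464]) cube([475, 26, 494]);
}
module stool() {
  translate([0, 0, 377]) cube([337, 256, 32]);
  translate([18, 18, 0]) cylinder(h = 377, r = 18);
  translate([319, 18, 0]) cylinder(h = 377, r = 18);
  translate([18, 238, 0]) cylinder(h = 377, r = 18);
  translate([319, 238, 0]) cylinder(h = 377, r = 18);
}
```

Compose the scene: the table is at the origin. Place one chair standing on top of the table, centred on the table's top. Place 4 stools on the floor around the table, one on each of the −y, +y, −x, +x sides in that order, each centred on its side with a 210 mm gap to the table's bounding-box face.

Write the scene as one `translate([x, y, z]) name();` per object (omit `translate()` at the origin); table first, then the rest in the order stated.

table();
translate([377, 210, 759]) chair();
translate([446, -466, 0]) stool();
translate([446, 1062, 0]) stool();
translate([-547, 298, 0]) stool();
translate([1439, 298, 0]) stool();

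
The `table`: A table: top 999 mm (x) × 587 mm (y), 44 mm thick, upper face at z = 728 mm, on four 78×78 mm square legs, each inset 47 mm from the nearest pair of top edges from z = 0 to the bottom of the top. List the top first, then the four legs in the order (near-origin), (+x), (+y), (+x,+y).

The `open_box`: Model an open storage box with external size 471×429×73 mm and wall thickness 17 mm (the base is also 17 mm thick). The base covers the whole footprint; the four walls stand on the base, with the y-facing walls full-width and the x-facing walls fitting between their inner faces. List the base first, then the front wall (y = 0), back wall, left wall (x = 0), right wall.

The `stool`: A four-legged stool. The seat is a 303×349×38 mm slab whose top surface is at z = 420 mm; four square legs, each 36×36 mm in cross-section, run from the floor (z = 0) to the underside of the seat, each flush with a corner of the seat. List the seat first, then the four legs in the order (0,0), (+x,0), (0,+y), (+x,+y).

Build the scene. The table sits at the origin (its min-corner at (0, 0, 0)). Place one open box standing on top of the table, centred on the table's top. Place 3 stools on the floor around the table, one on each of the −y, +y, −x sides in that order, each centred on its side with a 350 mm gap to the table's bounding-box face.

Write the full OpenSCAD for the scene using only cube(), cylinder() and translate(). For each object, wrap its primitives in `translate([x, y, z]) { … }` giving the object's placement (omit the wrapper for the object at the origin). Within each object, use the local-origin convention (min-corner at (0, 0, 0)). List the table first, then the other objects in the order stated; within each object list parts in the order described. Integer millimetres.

translate([0, 0, 684]) cube([999, 587, 44]);
translate([47, 47, 0]) cube([78, 78, 684]);
translate([874, 47, 0]) cube([78, 78, 684]);
translate([47, 462, 0]) cube([78, 78, 684]);
translate([874, 462, 0]) cube([78, 78, 684]);
translate([264, 79, 728]) {
  cube([471, 429, 17]);
  translate([0, 0, 17]) cube([471, 17, 56]);
  translate([0, 412, 17]) cube([471, 17, 56]);
  translate([0, 17, 17]) cube([17, 395, 56]);
  translate([454, 17, 17]) cube([17, 395, 56]);
}
translate([348, -699, 0]) {
  translate([0, 0, 382]) cube([303, 349, 38]);
  cube([36, 36, 382]);
  translate([267, 0, 0]) cube([36, 36, 382]);
  translate([0, 313, 0]) cube([36, 36, 382]);
  translate([267, 313, 0]) cube([36, 36, 382]);
}
translate([348, 937, 0]) {
  translate([0, 0, 382]) cube([303, 349, 38]);
  cube([36, 36, 382]);
  translate([267, 0, 0]) cube([36, 36, 382]);
  translate([0, 313, 0]) cube([36, 36, 382]);
  translate([267, 313, 0]) cube([36, 36, 382]);
}
translate([-653, 119, 0]) {
  translate([0, 0, 382]) cube([303, 349, 38]);
  cube([36, 36, 382]);
  translate([267, 0, 0]) cube([36, 36, 382]);
  translate([0, 313, 0]) cube([36, 36, 382]);
  translate([267, 313, 0]) cube([36, 36, 382]);
}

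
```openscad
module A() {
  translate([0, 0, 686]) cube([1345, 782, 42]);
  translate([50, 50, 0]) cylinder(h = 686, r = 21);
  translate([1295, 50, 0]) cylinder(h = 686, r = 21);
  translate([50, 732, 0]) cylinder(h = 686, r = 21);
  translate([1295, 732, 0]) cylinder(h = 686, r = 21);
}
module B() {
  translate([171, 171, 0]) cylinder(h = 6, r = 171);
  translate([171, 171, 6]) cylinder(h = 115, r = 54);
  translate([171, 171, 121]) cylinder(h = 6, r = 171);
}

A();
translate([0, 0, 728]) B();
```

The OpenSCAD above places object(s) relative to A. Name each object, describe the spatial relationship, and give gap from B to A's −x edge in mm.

A is a table. B is a spool. The spool is on top of the table. The gap from the spool to the table's −x edge is 0 mm.

The spool's min-x is at 0; the table's min-x is 0; gap = 0 mm.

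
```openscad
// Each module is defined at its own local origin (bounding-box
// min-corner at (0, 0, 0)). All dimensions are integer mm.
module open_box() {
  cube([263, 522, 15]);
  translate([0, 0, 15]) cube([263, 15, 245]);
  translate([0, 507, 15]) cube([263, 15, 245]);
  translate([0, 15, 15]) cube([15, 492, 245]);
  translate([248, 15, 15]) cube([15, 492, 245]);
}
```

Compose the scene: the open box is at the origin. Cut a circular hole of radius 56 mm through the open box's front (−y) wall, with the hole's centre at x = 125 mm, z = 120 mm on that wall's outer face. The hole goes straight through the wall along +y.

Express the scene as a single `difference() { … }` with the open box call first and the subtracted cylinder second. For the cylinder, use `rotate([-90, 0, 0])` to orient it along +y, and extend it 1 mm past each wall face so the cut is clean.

difference() {
  open_box();
  translate([125, -1, 120]) rotate([-90, 0, 0]) cylinder(h = 17, r = 56);
}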